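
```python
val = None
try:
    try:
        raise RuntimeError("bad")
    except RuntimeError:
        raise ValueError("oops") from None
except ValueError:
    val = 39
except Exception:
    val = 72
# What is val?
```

Step-by-step execution trace:
1. Inner try raises RuntimeError; inner `except RuntimeError` catches it.
2. `raise ValueError(...) from None` raises ValueError (from None suppresses __context__, but the active exception is still ValueError).
3. Outer `except ValueError` matches → val = 39.
4. `except Exception` is not reached.
Result: 39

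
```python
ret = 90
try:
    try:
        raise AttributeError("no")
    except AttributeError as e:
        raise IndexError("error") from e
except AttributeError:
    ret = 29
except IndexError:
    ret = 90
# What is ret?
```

Step-by-step execution trace:
1. Inner try raises AttributeError; inner `except AttributeError as e` catches it.
2. `raise IndexError(...) from e` raises IndexError (AttributeError is attached as __cause__, but only IndexError is active).
3. Outer `except AttributeError` does not match IndexError; skipped.
4. Outer `except IndexError` matches → ret = 90.
Result: 90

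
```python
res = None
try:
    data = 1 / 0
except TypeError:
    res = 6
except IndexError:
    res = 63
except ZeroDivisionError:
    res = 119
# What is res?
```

Step-by-step execution trace:
1. `data = 1 / 0` raises ZeroDivisionError.
2. `except TypeError` does not match ZeroDivisionError; skipped.
3. `except IndexError` does not match ZeroDivisionError; skipped.
4. `except ZeroDivisionError` matches → res = 119.
Result: 119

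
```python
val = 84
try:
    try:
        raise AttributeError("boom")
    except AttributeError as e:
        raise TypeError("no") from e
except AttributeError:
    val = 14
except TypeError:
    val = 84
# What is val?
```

Step-by-step execution trace:
1. Inner try raises AttributeError; inner `except AttributeError as e` catches it.
2. `raise TypeError(...) from e` raises TypeError (AttributeError is attached as __cause__, but only TypeError is active).
3. Outer `except AttributeError` does not match TypeError; skipped.
4. Outer `except TypeError` matches → val = 84.
Result: 84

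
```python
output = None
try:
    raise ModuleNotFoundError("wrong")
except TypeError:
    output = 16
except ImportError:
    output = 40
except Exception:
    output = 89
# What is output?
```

Step-by-step execution trace:
1. `raise ModuleNotFoundError(...)` raises ModuleNotFoundError.
2. `except TypeError` does not match (ModuleNotFoundError is not a subclass of TypeError); skipped.
3. `except ImportError` matches (ModuleNotFoundError is a subclass of ImportError) → output = 40.
4. `except Exception` is not reached.
Result: 40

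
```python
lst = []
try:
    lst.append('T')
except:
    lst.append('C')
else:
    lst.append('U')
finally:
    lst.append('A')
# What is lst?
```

Step-by-step execution trace:
1. try: `lst.append('T')` → lst = ['T']. No exception raised.
2. `except` is skipped.
3. `else` runs: `lst.append('U')` → lst = ['T', 'U'].
4. `finally` always runs: `lst.append('A')` → lst = ['T', 'U', 'A'].
Result: ['T', 'U', 'A']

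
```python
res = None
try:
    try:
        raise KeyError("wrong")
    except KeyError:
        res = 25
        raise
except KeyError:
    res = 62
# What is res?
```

Step-by-step execution trace:
1. Inner try: `raise KeyError("wrong")` raises KeyError.
2. Inner `except KeyError` matches → res = 25.
3. bare `raise` re-raises the same KeyError.
4. Outer `except KeyError` matches → res = 62.
Result: 62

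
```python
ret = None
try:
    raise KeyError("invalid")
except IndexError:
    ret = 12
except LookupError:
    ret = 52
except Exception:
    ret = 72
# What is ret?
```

Step-by-step execution trace:
1. `raise KeyError(...)` raises KeyError.
2. `except IndexError` does not match (KeyError is not a subclass of IndexError); skipped.
3. `except LookupError` matches (KeyError is a subclass of LookupError) → ret = 52.
4. `except Exception` is not reached.
Result: 52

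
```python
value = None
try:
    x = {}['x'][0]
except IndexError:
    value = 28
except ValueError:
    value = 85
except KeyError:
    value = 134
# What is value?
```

Step-by-step execution trace:
1. `x = {}['x'][0]` raises KeyError.
2. `except IndexError` does not match KeyError; skipped.
3. `except ValueError` does not match KeyError; skipped.
4. `except KeyError` matches → value = 134.
Result: 134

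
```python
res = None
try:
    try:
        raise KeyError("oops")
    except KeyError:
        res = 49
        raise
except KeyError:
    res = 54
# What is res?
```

Step-by-step execution trace:
1. Inner try: `raise KeyError("oops")` raises KeyError.
2. Inner `except KeyError` matches → res = 49.
3. bare `raise` re-raises the same KeyError.
4. Outer `except KeyError` matches → res = 54.
Result: 54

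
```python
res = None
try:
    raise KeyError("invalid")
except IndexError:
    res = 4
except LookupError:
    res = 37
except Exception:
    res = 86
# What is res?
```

Step-by-step execution trace:
1. `raise KeyError(...)` raises KeyError.
2. `except IndexError` does not match (KeyError is not a subclass of IndexError); skipped.
3. `except LookupError` matches (KeyError is a subclass of LookupError) → res = 37.
4. `except Exception` is not reached.
Result: 37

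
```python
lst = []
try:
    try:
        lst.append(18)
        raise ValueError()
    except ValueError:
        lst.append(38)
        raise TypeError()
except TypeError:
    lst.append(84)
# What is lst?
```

Step-by-step execution trace:
1. Inner try: `lst.append(18)` → lst = [18].
2. `raise ValueError()` raises ValueError.
3. Inner `except ValueError` matches → `lst.append(38)` → lst = [18, 38].
4. `raise TypeError()` raises TypeError; propagates to outer try.
5. Outer `except TypeError` matches → `lst.append(84)` → lst = [18, 38, 84].
Result: [18, 38, 84]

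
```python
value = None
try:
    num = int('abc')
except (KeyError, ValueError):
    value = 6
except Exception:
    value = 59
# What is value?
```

Step-by-step execution trace:
1. `num = int('abc')` raises ValueError.
2. `except (KeyError, ValueError)` matches (ValueError is in the tuple) → value = 6.
3. `except Exception` is not reached.
Result: 6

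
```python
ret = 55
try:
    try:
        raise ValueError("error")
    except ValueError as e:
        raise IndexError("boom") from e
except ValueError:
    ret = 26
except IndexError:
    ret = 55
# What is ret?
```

Step-by-step execution trace:
1. Inner try raises ValueError; inner `except ValueError as e` catches it.
2. `raise IndexError(...) from e` raises IndexError (ValueError is attached as __cause__, but only IndexError is active).
3. Outer `except ValueError` does not match IndexError; skipped.
4. Outer `except IndexError` matches → ret = 55.
Result: 55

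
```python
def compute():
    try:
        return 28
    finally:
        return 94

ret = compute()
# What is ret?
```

Step-by-step execution trace:
1. `compute()` enters try: `return 28` sets pending return value 28.
2. Before returning, `finally: return 94` runs and overrides the pending return.
3. compute() returns 94 → ret = 94.
Result: 94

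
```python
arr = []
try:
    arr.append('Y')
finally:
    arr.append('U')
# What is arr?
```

Step-by-step execution trace:
1. try: `arr.append('Y')` → arr = ['Y'].
2. The try body completes without raising.
3. finally always runs: `arr.append('U')` → arr = ['Y', 'U'].
Result: ['Y', 'U']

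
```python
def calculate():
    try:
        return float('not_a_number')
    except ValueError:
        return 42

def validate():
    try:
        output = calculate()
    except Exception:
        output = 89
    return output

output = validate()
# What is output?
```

Step-by-step execution trace:
1. `validate()` calls `calculate()`.
2. In calculate: `float('not_a_number')` raises ValueError; `except ValueError` catches it → returns 42.
3. In validate: `output = calculate()` → output = 42. No exception reaches validate.
4. `except Exception` is skipped; validate returns 42.
5. output = 42.
Result: 42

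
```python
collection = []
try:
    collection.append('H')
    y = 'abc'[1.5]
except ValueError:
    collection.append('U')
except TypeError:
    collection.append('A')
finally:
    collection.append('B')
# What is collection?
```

Step-by-step execution trace:
1. try: `collection.append('H')` → collection = ['H'].
2. `y = 'abc'[1.5]` raises TypeError.
3. `except ValueError` does not match TypeError; skipped.
4. `except TypeError` matches → `collection.append('A')` → collection = ['H', 'A'].
5. finally always runs: `collection.append('B')` → collection = ['H', 'A', 'B'].
Result: ['H', 'A', 'B']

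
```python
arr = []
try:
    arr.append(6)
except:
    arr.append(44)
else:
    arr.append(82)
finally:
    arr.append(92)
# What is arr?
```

Step-by-step execution trace:
1. try: `arr.append(6)` → arr = [6]. No exception raised.
2. `except` is skipped.
3. `else` runs: `arr.append(82)` → arr = [6, 82].
4. `finally` always runs: `arr.append(92)` → arr = [6, 82, 92].
Result: [6, 82, 92]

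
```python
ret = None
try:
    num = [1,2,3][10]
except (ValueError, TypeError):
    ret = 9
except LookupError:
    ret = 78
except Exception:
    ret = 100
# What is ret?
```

Step-by-step execution trace:
1. `num = [1,2,3][10]` raises IndexError.
2. `except (ValueError, TypeError)` does not match IndexError; skipped.
3. `except LookupError` matches (IndexError is a subclass of LookupError) → ret = 78.
4. `except Exception` is not reached.
Result: 78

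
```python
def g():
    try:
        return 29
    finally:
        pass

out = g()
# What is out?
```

Step-by-step execution trace:
1. `g()` enters try: `return 29` sets pending return value 29.
2. Before returning, `finally: pass` runs (no effect).
3. g() returns 29 → out = 29.
Result: 29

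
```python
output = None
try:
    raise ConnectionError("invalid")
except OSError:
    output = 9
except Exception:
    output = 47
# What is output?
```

Step-by-step execution trace:
1. `raise ConnectionError(...)` raises ConnectionError.
2. `except OSError` matches (ConnectionError is a subclass of OSError) → output = 9.
3. `except Exception` is not reached.
Result: 9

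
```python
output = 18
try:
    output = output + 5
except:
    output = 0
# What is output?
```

Step-by-step execution trace:
1. output starts at 18.
2. try: `output = output + 5` → output = 23. No exception raised.
3. `except` is skipped.
Result: 23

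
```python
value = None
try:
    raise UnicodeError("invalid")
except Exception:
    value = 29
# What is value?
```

Step-by-step execution trace:
1. `raise UnicodeError(...)` raises UnicodeError.
2. `except Exception` matches (UnicodeError is a subclass of Exception) → value = 29.
Result: 29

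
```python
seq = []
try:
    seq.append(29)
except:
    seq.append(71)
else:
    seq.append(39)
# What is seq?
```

Step-by-step execution trace:
1. try: `seq.append(29)` → seq = [29]. No exception raised.
2. `except` is skipped.
3. `else` runs (try completed without exception): `seq.append(39)` → seq = [29, 39].
Result: [29, 39]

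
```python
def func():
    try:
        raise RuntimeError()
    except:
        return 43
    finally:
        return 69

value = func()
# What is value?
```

Step-by-step execution trace:
1. `func()` enters try: `raise RuntimeError()` raises RuntimeError.
2. bare `except` matches → `return 43` sets pending return value 43.
3. Before returning, `finally: return 69` runs and overrides the pending return.
4. func() returns 69 → value = 69.
Result: 69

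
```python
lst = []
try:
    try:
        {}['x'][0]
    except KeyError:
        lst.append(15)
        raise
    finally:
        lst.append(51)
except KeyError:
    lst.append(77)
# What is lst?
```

Step-by-step execution trace:
1. Inner try: `{}['x'][0]` raises KeyError.
2. Inner `except KeyError` matches → `lst.append(15)` → lst = [15].
3. bare `raise` re-raises KeyError.
4. Inner `finally` runs during unwinding: `lst.append(51)` → lst = [15, 51].
5. Outer `except KeyError` matches → `lst.append(77)` → lst = [15, 51, 77].
Result: [15, 51, 77]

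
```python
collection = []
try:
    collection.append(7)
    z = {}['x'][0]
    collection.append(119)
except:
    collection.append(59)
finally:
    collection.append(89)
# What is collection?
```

Step-by-step execution trace:
1. try: `collection.append(7)` → collection = [7].
2. `z = {}['x'][0]` raises KeyError; `collection.append(119)` is not reached.
3. bare `except` matches → `collection.append(59)` → collection = [7, 59].
4. finally always runs: `collection.append(89)` → collection = [7, 59, 89].
Result: [7, 59, 89]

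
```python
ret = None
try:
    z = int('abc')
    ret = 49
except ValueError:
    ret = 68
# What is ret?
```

Step-by-step execution trace:
1. `z = int('abc')` raises ValueError.
2. `ret = 49` is not reached.
3. `except ValueError` matches → ret = 68.
Result: 68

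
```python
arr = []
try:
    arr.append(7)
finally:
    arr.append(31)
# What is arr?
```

Step-by-step execution trace:
1. try: `arr.append(7)` → arr = [7].
2. The try body completes without raising.
3. finally always runs: `arr.append(31)` → arr = [7, 31].
Result: [7, 31]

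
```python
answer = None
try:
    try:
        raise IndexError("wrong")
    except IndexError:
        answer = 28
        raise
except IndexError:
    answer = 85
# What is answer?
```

Step-by-step execution trace:
1. Inner try: `raise IndexError("wrong")` raises IndexError.
2. Inner `except IndexError` matches → answer = 28.
3. bare `raise` re-raises the same IndexError.
4. Outer `except IndexError` matches → answer = 85.
Result: 85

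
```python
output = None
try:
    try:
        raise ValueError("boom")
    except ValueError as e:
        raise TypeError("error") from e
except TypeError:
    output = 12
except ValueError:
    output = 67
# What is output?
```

Step-by-step execution trace:
1. Inner try raises ValueError; inner `except ValueError as e` catches it.
2. `raise TypeError(...) from e` raises TypeError (ValueError is attached as __cause__, but only TypeError is active).
3. Outer `except TypeError` matches → output = 12.
4. `except ValueError` is not reached.
Result: 12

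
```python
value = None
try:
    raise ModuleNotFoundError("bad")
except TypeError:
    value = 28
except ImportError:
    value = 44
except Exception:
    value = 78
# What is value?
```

Step-by-step execution trace:
1. `raise ModuleNotFoundError(...)` raises ModuleNotFoundError.
2. `except TypeError` does not match (ModuleNotFoundError is not a subclass of TypeError); skipped.
3. `except ImportError` matches (ModuleNotFoundError is a subclass of ImportError) → value = 44.
4. `except Exception` is not reached.
Result: 44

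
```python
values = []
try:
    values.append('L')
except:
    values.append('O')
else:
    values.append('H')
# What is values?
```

Step-by-step execution trace:
1. try: `values.append('L')` → values = ['L']. No exception raised.
2. `except` is skipped.
3. `else` runs (try completed without exception): `values.append('H')` → values = ['L', 'H'].
Result: ['L', 'H']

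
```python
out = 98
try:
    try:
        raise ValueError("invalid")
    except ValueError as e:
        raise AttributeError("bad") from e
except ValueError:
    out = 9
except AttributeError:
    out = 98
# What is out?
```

Step-by-step execution trace:
1. Inner try raises ValueError; inner `except ValueError as e` catches it.
2. `raise AttributeError(...) from e` raises AttributeError (ValueError is attached as __cause__, but only AttributeError is active).
3. Outer `except ValueError` does not match AttributeError; skipped.
4. Outer `except AttributeError` matches → out = 98.
Result: 98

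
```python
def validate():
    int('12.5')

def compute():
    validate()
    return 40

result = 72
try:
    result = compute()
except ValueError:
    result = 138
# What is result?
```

Step-by-step execution trace:
1. result starts at 72.
2. try: `compute()` calls `validate()`.
3. `validate()` evaluates `int('12.5')`, which raises ValueError; it propagates through compute (uncaught).
4. `return 40` in compute is not reached; the assignment to result does not complete.
5. `except ValueError` matches → result = 138.
Result: 138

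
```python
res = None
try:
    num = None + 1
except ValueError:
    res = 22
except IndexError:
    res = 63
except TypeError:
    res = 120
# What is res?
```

Step-by-step execution trace:
1. `num = None + 1` raises TypeError.
2. `except ValueError` does not match TypeError; skipped.
3. `except IndexError` does not match TypeError; skipped.
4. `except TypeError` matches → res = 120.
Result: 120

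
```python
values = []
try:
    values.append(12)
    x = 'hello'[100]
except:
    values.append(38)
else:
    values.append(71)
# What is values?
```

Step-by-step execution trace:
1. try: `values.append(12)` → values = [12].
2. `x = 'hello'[100]` raises IndexError.
3. bare `except` matches → `values.append(38)` → values = [12, 38].
4. `else` is skipped (an exception was raised).
Result: [12, 38]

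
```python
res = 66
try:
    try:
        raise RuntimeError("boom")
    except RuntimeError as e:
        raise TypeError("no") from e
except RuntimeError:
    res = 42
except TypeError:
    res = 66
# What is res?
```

Step-by-step execution trace:
1. Inner try raises RuntimeError; inner `except RuntimeError as e` catches it.
2. `raise TypeError(...) from e` raises TypeError (RuntimeError is attached as __cause__, but only TypeError is active).
3. Outer `except RuntimeError` does not match TypeError; skipped.
4. Outer `except TypeError` matches → res = 66.
Result: 66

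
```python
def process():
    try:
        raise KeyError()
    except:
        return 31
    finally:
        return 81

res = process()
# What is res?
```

Step-by-step execution trace:
1. `process()` enters try: `raise KeyError()` raises KeyError.
2. bare `except` matches → `return 31` sets pending return value 31.
3. Before returning, `finally: return 81` runs and overrides the pending return.
4. process() returns 81 → res = 81.
Result: 81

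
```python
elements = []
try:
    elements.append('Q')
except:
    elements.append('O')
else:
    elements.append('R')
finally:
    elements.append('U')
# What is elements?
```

Step-by-step execution trace:
1. try: `elements.append('Q')` → elements = ['Q']. No exception raised.
2. `except` is skipped.
3. `else` runs: `elements.append('R')` → elements = ['Q', 'R'].
4. `finally` always runs: `elements.append('U')` → elements = ['Q', 'R', 'U'].
Result: ['Q', 'R', 'U']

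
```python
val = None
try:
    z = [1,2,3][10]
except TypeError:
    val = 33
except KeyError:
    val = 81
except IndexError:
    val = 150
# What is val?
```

Step-by-step execution trace:
1. `z = [1,2,3][10]` raises IndexError.
2. `except TypeError` does not match IndexError; skipped.
3. `except KeyError` does not match IndexError; skipped.
4. `except IndexError` matches → val = 150.
Result: 150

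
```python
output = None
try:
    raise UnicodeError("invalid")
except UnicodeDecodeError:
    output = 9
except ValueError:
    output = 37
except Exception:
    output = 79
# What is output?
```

Step-by-step execution trace:
1. `raise UnicodeError(...)` raises UnicodeError.
2. `except UnicodeDecodeError` does not match (UnicodeError is not a subclass of UnicodeDecodeError); skipped.
3. `except ValueError` matches (UnicodeError is a subclass of ValueError) → output = 37.
4. `except Exception` is not reached.
Result: 37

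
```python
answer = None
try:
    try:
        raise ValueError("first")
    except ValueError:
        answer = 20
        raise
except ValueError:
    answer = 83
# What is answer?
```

Step-by-step execution trace:
1. Inner try: `raise ValueError("first")` raises ValueError.
2. Inner `except ValueError` matches → answer = 20.
3. bare `raise` re-raises the same ValueError.
4. Outer `except ValueError` matches → answer = 83.
Result: 83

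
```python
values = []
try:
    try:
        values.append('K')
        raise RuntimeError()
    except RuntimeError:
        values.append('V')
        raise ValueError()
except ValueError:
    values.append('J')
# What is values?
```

Step-by-step execution trace:
1. Inner try: `values.append('K')` → values = ['K'].
2. `raise RuntimeError()` raises RuntimeError.
3. Inner `except RuntimeError` matches → `values.append('V')` → values = ['K', 'V'].
4. `raise ValueError()` raises ValueError; propagates to outer try.
5. Outer `except ValueError` matches → `values.append('J')` → values = ['K', 'V', 'J'].
Result: ['K', 'V', 'J']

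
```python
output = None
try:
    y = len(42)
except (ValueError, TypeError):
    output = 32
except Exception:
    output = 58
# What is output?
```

Step-by-step execution trace:
1. `y = len(42)` raises TypeError.
2. `except (ValueError, TypeError)` matches (TypeError is in the tuple) → output = 32.
3. `except Exception` is not reached.
Result: 32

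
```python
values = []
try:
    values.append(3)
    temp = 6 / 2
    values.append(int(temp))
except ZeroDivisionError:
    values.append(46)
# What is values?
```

Step-by-step execution trace:
1. try: `values.append(3)` → values = [3].
2. `temp = 6 / 2` → temp = 3.0. No exception raised.
3. `values.append(int(temp))` → values = [3, 3].
4. `except ZeroDivisionError` is skipped (no exception was raised).
Result: [3, 3]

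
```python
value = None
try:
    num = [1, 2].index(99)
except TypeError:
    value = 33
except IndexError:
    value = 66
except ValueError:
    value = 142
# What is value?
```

Step-by-step execution trace:
1. `num = [1, 2].index(99)` raises ValueError.
2. `except TypeError` does not match ValueError; skipped.
3. `except IndexError` does not match ValueError; skipped.
4. `except ValueError` matches → value = 142.
Result: 142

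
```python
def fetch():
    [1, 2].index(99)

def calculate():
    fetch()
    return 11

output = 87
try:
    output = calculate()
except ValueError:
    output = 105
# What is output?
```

Step-by-step execution trace:
1. output starts at 87.
2. try: `calculate()` calls `fetch()`.
3. `fetch()` evaluates `[1, 2].index(99)`, which raises ValueError; it propagates through calculate (uncaught).
4. `return 11` in calculate is not reached; the assignment to output does not complete.
5. `except ValueError` matches → output = 105.
Result: 105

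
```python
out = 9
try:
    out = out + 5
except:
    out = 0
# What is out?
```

Step-by-step execution trace:
1. out starts at 9.
2. try: `out = out + 5` → out = 14. No exception raised.
3. `except` is skipped.
Result: 14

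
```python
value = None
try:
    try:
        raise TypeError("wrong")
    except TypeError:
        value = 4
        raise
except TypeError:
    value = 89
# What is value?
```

Step-by-step execution trace:
1. Inner try: `raise TypeError("wrong")` raises TypeError.
2. Inner `except TypeError` matches → value = 4.
3. bare `raise` re-raises the same TypeError.
4. Outer `except TypeError` matches → value = 89.
Result: 89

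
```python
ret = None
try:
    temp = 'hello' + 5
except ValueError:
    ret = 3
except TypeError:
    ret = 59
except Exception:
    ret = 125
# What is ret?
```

Step-by-step execution trace:
1. `temp = 'hello' + 5` raises TypeError.
2. `except ValueError` does not match TypeError; skipped.
3. `except TypeError` matches → ret = 59.
4. Remaining except clauses are skipped.
Result: 59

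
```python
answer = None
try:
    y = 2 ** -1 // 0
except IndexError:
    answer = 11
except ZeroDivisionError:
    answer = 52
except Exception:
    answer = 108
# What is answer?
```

Step-by-step execution trace:
1. `y = 2 ** -1 // 0` raises ZeroDivisionError.
2. `except IndexError` does not match ZeroDivisionError; skipped.
3. `except ZeroDivisionError` matches → answer = 52.
4. Remaining except clauses are skipped.
Result: 52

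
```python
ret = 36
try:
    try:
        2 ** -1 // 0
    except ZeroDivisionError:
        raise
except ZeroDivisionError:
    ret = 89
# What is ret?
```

Step-by-step execution trace:
1. Inner try: `2 ** -1 // 0` raises ZeroDivisionError.
2. Inner `except ZeroDivisionError` matches; bare `raise` re-raises the same ZeroDivisionError.
3. Outer `except ZeroDivisionError` matches → ret = 89.
Result: 89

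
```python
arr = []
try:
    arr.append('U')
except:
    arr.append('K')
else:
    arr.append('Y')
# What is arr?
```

Step-by-step execution trace:
1. try: `arr.append('U')` → arr = ['U']. No exception raised.
2. `except` is skipped.
3. `else` runs (try completed without exception): `arr.append('Y')` → arr = ['U', 'Y'].
Result: ['U', 'Y']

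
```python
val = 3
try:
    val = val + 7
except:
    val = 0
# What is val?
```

Step-by-step execution trace:
1. val starts at 3.
2. try: `val = val + 7` → val = 10. No exception raised.
3. `except` is skipped.
Result: 10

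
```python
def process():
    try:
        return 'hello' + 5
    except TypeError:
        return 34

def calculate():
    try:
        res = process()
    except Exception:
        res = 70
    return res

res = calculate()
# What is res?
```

Step-by-step execution trace:
1. `calculate()` calls `process()`.
2. In process: `'hello' + 5` raises TypeError; `except TypeError` catches it → returns 34.
3. In calculate: `res = process()` → res = 34. No exception reaches calculate.
4. `except Exception` is skipped; calculate returns 34.
5. res = 34.
Result: 34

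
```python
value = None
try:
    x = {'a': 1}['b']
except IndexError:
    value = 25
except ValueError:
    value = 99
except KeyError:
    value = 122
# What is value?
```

Step-by-step execution trace:
1. `x = {'a': 1}['b']` raises KeyError.
2. `except IndexError` does not match KeyError; skipped.
3. `except ValueError` does not match KeyError; skipped.
4. `except KeyError` matches → value = 122.
Result: 122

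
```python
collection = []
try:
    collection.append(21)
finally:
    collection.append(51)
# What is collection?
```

Step-by-step execution trace:
1. try: `collection.append(21)` → collection = [21].
2. The try body completes without raising.
3. finally always runs: `collection.append(51)` → collection = [21, 51].
Result: [21, 51]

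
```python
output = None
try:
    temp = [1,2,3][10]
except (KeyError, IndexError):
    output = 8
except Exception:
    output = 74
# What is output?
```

Step-by-step execution trace:
1. `temp = [1,2,3][10]` raises IndexError.
2. `except (KeyError, IndexError)` matches (IndexError is in the tuple) → output = 8.
3. `except Exception` is not reached.
Result: 8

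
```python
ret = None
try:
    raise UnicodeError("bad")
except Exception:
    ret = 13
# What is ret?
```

Step-by-step execution trace:
1. `raise UnicodeError(...)` raises UnicodeError.
2. `except Exception` matches (UnicodeError is a subclass of Exception) → ret = 13.
Result: 13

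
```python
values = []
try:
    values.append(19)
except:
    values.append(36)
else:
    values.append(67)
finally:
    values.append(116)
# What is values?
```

Step-by-step execution trace:
1. try: `values.append(19)` → values = [19]. No exception raised.
2. `except` is skipped.
3. `else` runs: `values.append(67)` → values = [19, 67].
4. `finally` always runs: `values.append(116)` → values = [19, 67, 116].
Result: [19, 67, 116]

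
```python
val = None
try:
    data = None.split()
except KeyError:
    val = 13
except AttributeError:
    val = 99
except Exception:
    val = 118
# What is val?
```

Step-by-step execution trace:
1. `data = None.split()` raises AttributeError.
2. `except KeyError` does not match AttributeError; skipped.
3. `except AttributeError` matches → val = 99.
4. Remaining except clauses are skipped.
Result: 99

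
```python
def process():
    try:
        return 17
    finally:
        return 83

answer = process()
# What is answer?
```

Step-by-step execution trace:
1. `process()` enters try: `return 17` sets pending return value 17.
2. Before returning, `finally: return 83` runs and overrides the pending return.
3. process() returns 83 → answer = 83.
Result: 83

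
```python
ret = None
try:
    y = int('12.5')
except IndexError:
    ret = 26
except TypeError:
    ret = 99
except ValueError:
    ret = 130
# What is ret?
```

Step-by-step execution trace:
1. `y = int('12.5')` raises ValueError.
2. `except IndexError` does not match ValueError; skipped.
3. `except TypeError` does not match ValueError; skipped.
4. `except ValueError` matches → ret = 130.
Result: 130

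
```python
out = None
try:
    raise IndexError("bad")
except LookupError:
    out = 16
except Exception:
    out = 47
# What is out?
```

Step-by-step execution trace:
1. `raise IndexError(...)` raises IndexError.
2. `except LookupError` matches (IndexError is a subclass of LookupError) → out = 16.
3. `except Exception` is not reached.
Result: 16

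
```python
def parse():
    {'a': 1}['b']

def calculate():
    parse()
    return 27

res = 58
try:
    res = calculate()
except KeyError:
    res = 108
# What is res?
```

Step-by-step execution trace:
1. res starts at 58.
2. try: `calculate()` calls `parse()`.
3. `parse()` evaluates `{'a': 1}['b']`, which raises KeyError; it propagates through calculate (uncaught).
4. `return 27` in calculate is not reached; the assignment to res does not complete.
5. `except KeyError` matches → res = 108.
Result: 108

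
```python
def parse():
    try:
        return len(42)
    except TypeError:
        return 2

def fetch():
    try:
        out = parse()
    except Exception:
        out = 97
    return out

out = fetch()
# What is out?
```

Step-by-step execution trace:
1. `fetch()` calls `parse()`.
2. In parse: `len(42)` raises TypeError; `except TypeError` catches it → returns 2.
3. In fetch: `out = parse()` → out = 2. No exception reaches fetch.
4. `except Exception` is skipped; fetch returns 2.
5. out = 2.
Result: 2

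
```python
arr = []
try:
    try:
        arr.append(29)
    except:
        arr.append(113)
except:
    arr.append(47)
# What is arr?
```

Step-by-step execution trace:
1. Inner try: `arr.append(29)` → arr = [29]. No exception raised.
2. Inner `except` is skipped.
3. Inner try completes normally; outer `except` is skipped.
Result: [29]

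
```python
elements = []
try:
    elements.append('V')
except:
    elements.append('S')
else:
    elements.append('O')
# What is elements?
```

Step-by-step execution trace:
1. try: `elements.append('V')` → elements = ['V']. No exception raised.
2. `except` is skipped.
3. `else` runs (try completed without exception): `elements.append('O')` → elements = ['V', 'O'].
Result: ['V', 'O']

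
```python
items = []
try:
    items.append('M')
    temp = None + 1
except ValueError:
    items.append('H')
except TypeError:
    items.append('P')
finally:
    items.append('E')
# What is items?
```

Step-by-step execution trace:
1. try: `items.append('M')` → items = ['M'].
2. `temp = None + 1` raises TypeError.
3. `except ValueError` does not match TypeError; skipped.
4. `except TypeError` matches → `items.append('P')` → items = ['M', 'P'].
5. finally always runs: `items.append('E')` → items = ['M', 'P', 'E'].
Result: ['M', 'P', 'E']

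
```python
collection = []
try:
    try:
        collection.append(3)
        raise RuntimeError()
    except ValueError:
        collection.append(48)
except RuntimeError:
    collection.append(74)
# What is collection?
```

Step-by-step execution trace:
1. Inner try: `collection.append(3)` → collection = [3].
2. `raise RuntimeError()` raises RuntimeError.
3. Inner `except ValueError` does not match RuntimeError; exception propagates to outer try.
4. Outer `except RuntimeError` matches → `collection.append(74)` → collection = [3, 74].
Result: [3, 74]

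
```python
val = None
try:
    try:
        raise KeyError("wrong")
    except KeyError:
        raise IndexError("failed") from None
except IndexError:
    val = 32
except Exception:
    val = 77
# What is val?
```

Step-by-step execution trace:
1. Inner try raises KeyError; inner `except KeyError` catches it.
2. `raise IndexError(...) from None` raises IndexError (from None suppresses __context__, but the active exception is still IndexError).
3. Outer `except IndexError` matches → val = 32.
4. `except Exception` is not reached.
Result: 32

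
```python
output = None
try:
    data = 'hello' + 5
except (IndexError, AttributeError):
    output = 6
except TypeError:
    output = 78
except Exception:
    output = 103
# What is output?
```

Step-by-step execution trace:
1. `data = 'hello' + 5` raises TypeError.
2. `except (IndexError, AttributeError)` does not match TypeError; skipped.
3. `except TypeError` matches (exact type match) → output = 78.
4. `except Exception` is not reached.
Result: 78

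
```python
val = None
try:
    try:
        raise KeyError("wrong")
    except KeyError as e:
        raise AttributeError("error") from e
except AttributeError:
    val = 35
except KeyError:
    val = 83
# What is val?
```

Step-by-step execution trace:
1. Inner try raises KeyError; inner `except KeyError as e` catches it.
2. `raise AttributeError(...) from e` raises AttributeError (KeyError is attached as __cause__, but only AttributeError is active).
3. Outer `except AttributeError` matches → val = 35.
4. `except KeyError` is not reached.
Result: 35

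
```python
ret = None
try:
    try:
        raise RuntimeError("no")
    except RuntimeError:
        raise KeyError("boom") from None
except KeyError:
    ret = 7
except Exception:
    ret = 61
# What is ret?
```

Step-by-step execution trace:
1. Inner try raises RuntimeError; inner `except RuntimeError` catches it.
2. `raise KeyError(...) from None` raises KeyError (from None suppresses __context__, but the active exception is still KeyError).
3. Outer `except KeyError` matches → ret = 7.
4. `except Exception` is not reached.
Result: 7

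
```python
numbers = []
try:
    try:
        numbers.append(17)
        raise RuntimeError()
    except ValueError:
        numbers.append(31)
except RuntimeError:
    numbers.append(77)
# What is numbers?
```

Step-by-step execution trace:
1. Inner try: `numbers.append(17)` → numbers = [17].
2. `raise RuntimeError()` raises RuntimeError.
3. Inner `except ValueError` does not match RuntimeError; exception propagates to outer try.
4. Outer `except RuntimeError` matches → `numbers.append(77)` → numbers = [17, 77].
Result: [17, 77]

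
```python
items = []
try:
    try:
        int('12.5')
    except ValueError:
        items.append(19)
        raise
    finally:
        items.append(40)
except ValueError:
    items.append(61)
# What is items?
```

Step-by-step execution trace:
1. Inner try: `int('12.5')` raises ValueError.
2. Inner `except ValueError` matches → `items.append(19)` → items = [19].
3. bare `raise` re-raises ValueError.
4. Inner `finally` runs during unwinding: `items.append(40)` → items = [19, 40].
5. Outer `except ValueError` matches → `items.append(61)` → items = [19, 40, 61].
Result: [19, 40, 61]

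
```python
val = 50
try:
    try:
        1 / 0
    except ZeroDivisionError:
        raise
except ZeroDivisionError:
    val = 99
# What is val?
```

Step-by-step execution trace:
1. Inner try: `1 / 0` raises ZeroDivisionError.
2. Inner `except ZeroDivisionError` matches; bare `raise` re-raises the same ZeroDivisionError.
3. Outer `except ZeroDivisionError` matches → val = 99.
Result: 99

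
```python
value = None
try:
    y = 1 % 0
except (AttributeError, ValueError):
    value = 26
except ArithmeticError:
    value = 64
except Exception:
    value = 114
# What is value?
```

Step-by-step execution trace:
1. `y = 1 % 0` raises ZeroDivisionError.
2. `except (AttributeError, ValueError)` does not match ZeroDivisionError; skipped.
3. `except ArithmeticError` matches (ZeroDivisionError is a subclass of ArithmeticError) → value = 64.
4. `except Exception` is not reached.
Result: 64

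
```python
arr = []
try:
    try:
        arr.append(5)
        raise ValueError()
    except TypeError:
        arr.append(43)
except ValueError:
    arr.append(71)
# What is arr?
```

Step-by-step execution trace:
1. Inner try: `arr.append(5)` → arr = [5].
2. `raise ValueError()` raises ValueError.
3. Inner `except TypeError` does not match ValueError; exception propagates to outer try.
4. Outer `except ValueError` matches → `arr.append(71)` → arr = [5, 71].
Result: [5, 71]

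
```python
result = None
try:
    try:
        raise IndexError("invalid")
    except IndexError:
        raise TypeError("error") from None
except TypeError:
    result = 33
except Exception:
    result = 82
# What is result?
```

Step-by-step execution trace:
1. Inner try raises IndexError; inner `except IndexError` catches it.
2. `raise TypeError(...) from None` raises TypeError (from None suppresses __context__, but the active exception is still TypeError).
3. Outer `except TypeError` matches → result = 33.
4. `except Exception` is not reached.
Result: 33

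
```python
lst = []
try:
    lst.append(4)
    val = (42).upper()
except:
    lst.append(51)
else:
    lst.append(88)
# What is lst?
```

Step-by-step execution trace:
1. try: `lst.append(4)` → lst = [4].
2. `val = (42).upper()` raises AttributeError.
3. bare `except` matches → `lst.append(51)` → lst = [4, 51].
4. `else` is skipped (an exception was raised).
Result: [4, 51]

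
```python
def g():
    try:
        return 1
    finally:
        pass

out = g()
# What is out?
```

Step-by-step execution trace:
1. `g()` enters try: `return 1` sets pending return value 1.
2. Before returning, `finally: pass` runs (no effect).
3. g() returns 1 → out = 1.
Result: 1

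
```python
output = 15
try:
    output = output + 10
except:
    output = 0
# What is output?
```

Step-by-step execution trace:
1. output starts at 15.
2. try: `output = output + 10` → output = 25. No exception raised.
3. `except` is skipped.
Result: 25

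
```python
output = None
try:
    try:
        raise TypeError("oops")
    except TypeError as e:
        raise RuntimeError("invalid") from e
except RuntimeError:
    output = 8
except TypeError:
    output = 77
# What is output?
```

Step-by-step execution trace:
1. Inner try raises TypeError; inner `except TypeError as e` catches it.
2. `raise RuntimeError(...) from e` raises RuntimeError (TypeError is attached as __cause__, but only RuntimeError is active).
3. Outer `except RuntimeError` matches → output = 8.
4. `except TypeError` is not reached.
Result: 8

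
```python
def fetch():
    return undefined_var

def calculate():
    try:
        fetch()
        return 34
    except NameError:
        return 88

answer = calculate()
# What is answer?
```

Step-by-step execution trace:
1. `calculate()` calls `fetch()`.
2. `fetch()` evaluates `undefined_var`, which raises NameError; it propagates to the caller.
3. `return 34` is not reached.
4. `except NameError` in calculate matches → returns 88.
5. answer = 88.
Result: 88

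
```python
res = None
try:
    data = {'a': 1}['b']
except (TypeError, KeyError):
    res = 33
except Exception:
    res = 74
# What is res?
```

Step-by-step execution trace:
1. `data = {'a': 1}['b']` raises KeyError.
2. `except (TypeError, KeyError)` matches (KeyError is in the tuple) → res = 33.
3. `except Exception` is not reached.
Result: 33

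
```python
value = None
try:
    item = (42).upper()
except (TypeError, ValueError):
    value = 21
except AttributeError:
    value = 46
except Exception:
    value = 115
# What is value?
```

Step-by-step execution trace:
1. `item = (42).upper()` raises AttributeError.
2. `except (TypeError, ValueError)` does not match AttributeError; skipped.
3. `except AttributeError` matches (exact type match) → value = 46.
4. `except Exception` is not reached.
Result: 46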